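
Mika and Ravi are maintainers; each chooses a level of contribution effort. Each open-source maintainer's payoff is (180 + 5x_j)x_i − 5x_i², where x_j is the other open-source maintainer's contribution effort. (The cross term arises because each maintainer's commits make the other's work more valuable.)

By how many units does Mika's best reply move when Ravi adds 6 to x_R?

3

Mika's payoff is (180 + 5x_R)x_M − 5x_M².
∂π/∂x_M = 180 + 5x_R − 10x_M = 0, so x_M = 18 + 0.5x_R.
The reaction-function slope is 0.5, so a 6-unit rise in x_R moves x_M by 0.5 × 6 = 3. Mika's best response rises — the actions are strategic complements.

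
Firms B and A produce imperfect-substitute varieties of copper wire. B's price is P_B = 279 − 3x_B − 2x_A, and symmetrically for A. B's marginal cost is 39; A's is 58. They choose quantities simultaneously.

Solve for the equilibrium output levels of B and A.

Firm B's profit: π = x_B(279 − 3x_B − 2x_A) − 39x_B.
∂π/∂x_B = 240 − 6x_B − 2x_A = 0 ⇒ x_B = 40 − (1/3)x_A.
Similarly x_A = 221/6 − (1/3)x_B.
Plugging x_A into B's best response: x_B = 40 − (1/3)(221/6 − (1/3)x_B) ⇒ (8/9)x_B = 499/18, so x_B = 31.1875.
Then x_A = 221/6 − (1/3)·31.1875 = 26.4375.

31.1875, 26.4375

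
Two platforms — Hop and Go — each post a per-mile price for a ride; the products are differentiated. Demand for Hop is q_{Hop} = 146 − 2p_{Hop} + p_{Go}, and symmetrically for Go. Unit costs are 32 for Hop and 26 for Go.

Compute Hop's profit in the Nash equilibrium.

Hop's profit: π = (p_{Hop} − 32)(146 − 2p_{Hop} + p_{Go}).
∂π/∂p_{Hop} = 210 − 4p_{Hop} + p_{Go} = 0 ⇒ p_{Hop} = 52.5 + 0.25p_{Go}.
Similarly p_{Go} = 49.5 + 0.25p_{Hop}.
Substituting the second reaction function into the first: p_{Hop} = 52.5 + 0.25(49.5 + 0.25p_{Hop}), which gives 0.9375p_{Hop} = 64.875 ⇒ p_{Hop} = 69.2.
Then p_{Go} = 49.5 + 0.25·69.2 = 66.8.
q_{Hop} = 146 − 2·69.2 + 66.8 = 74.4.
Profit = (69.2 − 32)·74.4 = 2767.68.

2767.68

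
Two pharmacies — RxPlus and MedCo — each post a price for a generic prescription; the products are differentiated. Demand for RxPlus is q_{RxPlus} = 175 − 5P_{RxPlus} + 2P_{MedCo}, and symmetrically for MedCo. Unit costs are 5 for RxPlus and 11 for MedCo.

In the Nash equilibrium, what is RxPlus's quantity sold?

103.125

RxPlus's profit: π = (P_{RxPlus} − 5)(175 − 5P_{RxPlus} + 2P_{MedCo}).
∂π/∂P_{RxPlus} = 200 − 10P_{RxPlus} + 2P_{MedCo} = 0 ⇒ P_{RxPlus} = 20 + 0.2P_{MedCo}.
Similarly P_{MedCo} = 23 + 0.2P_{RxPlus}.
Substituting the second reaction function into the first: P_{RxPlus} = 20 + 0.2(23 + 0.2P_{RxPlus}), which gives 0.96P_{RxPlus} = 24.6 ⇒ P_{RxPlus} = 25.625.
Then P_{MedCo} = 23 + 0.2·25.625 = 28.125.
q_{RxPlus} = 175 − 5·25.625 + 2·28.125 = 103.125.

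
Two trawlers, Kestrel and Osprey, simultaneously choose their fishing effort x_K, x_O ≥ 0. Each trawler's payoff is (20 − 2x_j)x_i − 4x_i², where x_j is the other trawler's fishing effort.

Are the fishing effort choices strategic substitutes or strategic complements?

Kestrel's payoff is (20 − 2x_O)x_K − 4x_K².
∂π/∂x_K = 20 − 2x_O − 8x_K = 0, so x_K = 2.5 − 0.25x_O.
The best-response slope dx_K/dx_O = −0.25 < 0: the reaction function is downward-sloping, so the choices are strategic substitutes.

strategic substitutes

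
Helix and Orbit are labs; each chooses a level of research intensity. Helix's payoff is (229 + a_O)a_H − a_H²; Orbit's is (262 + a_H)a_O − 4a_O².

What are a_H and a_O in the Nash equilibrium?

139.6, 50.2

Expanding Helix's payoff: 229a_H + a_Oa_H − a_H².
∂π/∂a_H = 229 + a_O − 2a_H = 0, so a_H = 114.5 + 0.5a_O.
Likewise for Orbit: a_O = 32.75 + 0.125a_H.
Substituting the second reaction function into the first: a_H = 114.5 + 0.5(32.75 + 0.125a_H), which gives 0.9375a_H = 130.875 ⇒ a_H = 139.6.
Then a_O = 32.75 + 0.125·139.6 = 50.2.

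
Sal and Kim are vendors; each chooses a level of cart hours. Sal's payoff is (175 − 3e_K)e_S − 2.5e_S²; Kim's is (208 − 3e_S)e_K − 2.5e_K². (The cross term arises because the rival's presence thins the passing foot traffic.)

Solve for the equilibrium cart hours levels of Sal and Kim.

15.6875, 32.1875

Expanding Sal's payoff: 175e_S − 3e_Ke_S − 2.5e_S².
∂π/∂e_S = 175 − 3e_K − 5e_S = 0, so e_S = 35 − 0.6e_K.
Likewise for Kim: e_K = 41.6 − 0.6e_S.
Plugging e_K into Sal's best response: e_S = 35 − 0.6(41.6 − 0.6e_S) ⇒ 0.64e_S = 10.04, so e_S = 15.6875.
Then e_K = 41.6 − 0.6·15.6875 = 32.1875.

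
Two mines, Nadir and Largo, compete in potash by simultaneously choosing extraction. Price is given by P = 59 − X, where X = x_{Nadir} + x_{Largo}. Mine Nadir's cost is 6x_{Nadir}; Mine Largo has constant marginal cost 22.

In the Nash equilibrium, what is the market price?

29

Mine Nadir's profit: π = x_{Nadir}(59 − (x_{Nadir} + x_{Largo})) − 6x_{Nadir}.
∂π/∂x_{Nadir} = 53 − 2x_{Nadir} − x_{Largo} = 0, so x_{Nadir} = 26.5 − 0.5x_{Largo}.
By the same steps for Largo: x_{Largo} = 18.5 − 0.5x_{Nadir}.
Substituting the second reaction function into the first: x_{Nadir} = 26.5 − 0.5(18.5 − 0.5x_{Nadir}), which gives 0.75x_{Nadir} = 17.25 ⇒ x_{Nadir} = 23.
Then x_{Largo} = 18.5 − 0.5·23 = 7.
Equilibrium price: P = 59 − 30 = 29.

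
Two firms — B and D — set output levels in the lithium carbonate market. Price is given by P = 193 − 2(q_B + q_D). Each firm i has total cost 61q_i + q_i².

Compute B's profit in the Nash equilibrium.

816.75

Firm B's profit: π = q_B(193 − 2(q_B + q_D)) − 61q_B − q_B².
∂π/∂q_B = 132 − 6q_B − 2q_D = 0, so q_B = 22 − (1/3)q_D.
The game is symmetric, so in equilibrium q_D = q_B: the reaction function gives (4/3)q_B = 22, hence q_B = 16.5.
Price P = 193 − 2·33 = 127.
B's profit: (127 − 61)·16.5 − (16.5)² = 816.75.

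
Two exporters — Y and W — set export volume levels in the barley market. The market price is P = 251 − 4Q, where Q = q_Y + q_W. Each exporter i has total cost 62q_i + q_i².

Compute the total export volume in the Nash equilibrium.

27

Exporter Y's profit: π = q_Y(251 − 4(q_Y + q_W)) − 62q_Y − q_Y².
∂π/∂q_Y = 189 − 10q_Y − 4q_W = 0, so q_Y = 18.9 − 0.4q_W.
The game is symmetric, so in equilibrium q_W = q_Y: the reaction function gives 1.4q_Y = 18.9, hence q_Y = 13.5.
Total export volume: 13.5 + 13.5 = 27.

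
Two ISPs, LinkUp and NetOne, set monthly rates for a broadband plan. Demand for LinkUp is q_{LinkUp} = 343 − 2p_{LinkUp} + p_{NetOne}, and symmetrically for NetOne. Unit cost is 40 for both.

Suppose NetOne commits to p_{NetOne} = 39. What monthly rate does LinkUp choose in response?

115.5

LinkUp's profit: π = (p_{LinkUp} − 40)(343 − 2p_{LinkUp} + p_{NetOne}).
∂π/∂p_{LinkUp} = 423 − 4p_{LinkUp} + p_{NetOne} = 0 ⇒ p_{LinkUp} = 105.75 + 0.25p_{NetOne}.
At p_{NetOne} = 39: p_{LinkUp} = 105.75 + 0.25·39 = 115.5.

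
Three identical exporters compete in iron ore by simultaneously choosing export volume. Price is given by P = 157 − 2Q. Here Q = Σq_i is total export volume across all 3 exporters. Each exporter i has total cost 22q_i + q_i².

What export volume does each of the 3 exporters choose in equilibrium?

A representative exporter's profit is π_i = q_i(157 − 2Q) − 22q_i − q_i², with Q = q_i + Σ_{j≠i} q_j.
First-order condition: 135 − 6q_i − 2Σ_{j≠i} q_j = 0.
In a symmetric equilibrium every exporter chooses the same q, so Σ_{j≠i} q_j = 2q. The condition becomes 135 − 10q = 0, giving q = 135/10 = 13.5.

13.5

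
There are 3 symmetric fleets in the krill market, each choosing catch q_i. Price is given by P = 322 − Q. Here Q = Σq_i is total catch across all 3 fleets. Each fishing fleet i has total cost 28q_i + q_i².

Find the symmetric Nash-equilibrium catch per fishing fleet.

49

A representative fishing fleet's profit is π_i = q_i(322 − Q) − 28q_i − q_i², with Q = q_i + Σ_{j≠i} q_j.
First-order condition: 294 − 4q_i − Σ_{j≠i} q_j = 0.
Imposing symmetry (q_j = q for all j) turns Σ_{j≠i} q_j into 2q, so 294 = 6q and q = 49.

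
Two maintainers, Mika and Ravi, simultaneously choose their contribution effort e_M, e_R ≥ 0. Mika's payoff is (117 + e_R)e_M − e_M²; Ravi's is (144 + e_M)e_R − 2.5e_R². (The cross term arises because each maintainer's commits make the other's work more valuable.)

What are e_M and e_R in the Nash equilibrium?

Expanding Mika's payoff: 117e_M + e_Re_M − e_M².
∂π/∂e_M = 117 + e_R − 2e_M = 0, so e_M = 58.5 + 0.5e_R.
Likewise for Ravi: e_R = 28.8 + 0.2e_M.
Solving the two reaction functions simultaneously: (1 − (0.5)(0.2))e_M = 58.5 + 0.5·28.8, so 0.9e_M = 72.9 and e_M = 81.
Then e_R = 28.8 + 0.2·81 = 45.

81, 45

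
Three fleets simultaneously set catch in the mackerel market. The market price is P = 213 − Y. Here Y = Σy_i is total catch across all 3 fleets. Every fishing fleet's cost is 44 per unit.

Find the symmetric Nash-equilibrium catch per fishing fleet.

A representative fishing fleet's profit is π_i = y_i(213 − Y) − 44y_i, with Y = y_i + Σ_{j≠i} y_j.
First-order condition: 169 − 2y_i − Σ_{j≠i} y_j = 0.
Imposing symmetry (y_j = y for all j) turns Σ_{j≠i} y_j into 2y, so 169 = 4y and y = 42.25.

42.25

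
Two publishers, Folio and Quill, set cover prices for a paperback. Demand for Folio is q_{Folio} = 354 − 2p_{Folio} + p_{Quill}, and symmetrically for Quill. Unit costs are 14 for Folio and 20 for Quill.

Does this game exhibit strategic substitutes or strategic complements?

strategic complements

Folio's profit: π = (p_{Folio} − 14)(354 − 2p_{Folio} + p_{Quill}).
∂π/∂p_{Folio} = 382 − 4p_{Folio} + p_{Quill} = 0 ⇒ p_{Folio} = 95.5 + 0.25p_{Quill}.
The best-response slope dp_{Folio}/dp_{Quill} = 0.25 > 0: the reaction function is upward-sloping, so the choices are strategic complements.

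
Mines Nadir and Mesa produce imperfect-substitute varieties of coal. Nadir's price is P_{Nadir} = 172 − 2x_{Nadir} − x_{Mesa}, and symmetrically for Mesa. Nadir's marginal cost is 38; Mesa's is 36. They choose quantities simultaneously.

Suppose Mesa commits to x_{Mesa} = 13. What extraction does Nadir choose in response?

30.25

Mine Nadir's profit: π = x_{Nadir}(172 − 2x_{Nadir} − x_{Mesa}) − 38x_{Nadir}.
∂π/∂x_{Nadir} = 134 − 4x_{Nadir} − x_{Mesa} = 0 ⇒ x_{Nadir} = 33.5 − 0.25x_{Mesa}.
At x_{Mesa} = 13: x_{Nadir} = 33.5 − 0.25·13 = 30.25.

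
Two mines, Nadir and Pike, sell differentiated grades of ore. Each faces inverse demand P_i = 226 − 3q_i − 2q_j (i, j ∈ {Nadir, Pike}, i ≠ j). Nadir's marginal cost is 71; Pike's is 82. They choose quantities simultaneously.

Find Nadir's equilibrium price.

131.1875

Mine Nadir's profit: π = q_{Nadir}(226 − 3q_{Nadir} − 2q_{Pike}) − 71q_{Nadir}.
∂π/∂q_{Nadir} = 155 − 6q_{Nadir} − 2q_{Pike} = 0 ⇒ q_{Nadir} = 155/6 − (1/3)q_{Pike}.
Similarly q_{Pike} = 24 − (1/3)q_{Nadir}.
Solving the two reaction functions simultaneously: (1 − (−1/3)(−1/3))q_{Nadir} = 155/6 − (1/3)·24, so (8/9)q_{Nadir} = 107/6 and q_{Nadir} = 20.0625.
Then q_{Pike} = 24 − (1/3)·20.0625 = 17.3125.
P_{Nadir} = 226 − 3·20.0625 − 2·17.3125 = 131.1875.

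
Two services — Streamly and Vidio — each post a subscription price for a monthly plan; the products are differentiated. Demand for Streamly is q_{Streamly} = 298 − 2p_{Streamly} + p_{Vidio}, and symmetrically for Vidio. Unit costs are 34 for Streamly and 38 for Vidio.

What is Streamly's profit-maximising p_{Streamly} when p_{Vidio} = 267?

158.25

Streamly's profit: π = (p_{Streamly} − 34)(298 − 2p_{Streamly} + p_{Vidio}).
∂π/∂p_{Streamly} = 366 − 4p_{Streamly} + p_{Vidio} = 0 ⇒ p_{Streamly} = 91.5 + 0.25p_{Vidio}.
At p_{Vidio} = 267: p_{Streamly} = 91.5 + 0.25·267 = 158.25.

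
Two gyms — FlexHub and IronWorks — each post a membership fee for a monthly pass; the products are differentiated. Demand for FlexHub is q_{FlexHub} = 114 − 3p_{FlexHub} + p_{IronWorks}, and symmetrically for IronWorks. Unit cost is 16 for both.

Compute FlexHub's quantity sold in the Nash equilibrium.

49.2

FlexHub's profit: π = (p_{FlexHub} − 16)(114 − 3p_{FlexHub} + p_{IronWorks}).
∂π/∂p_{FlexHub} = 162 − 6p_{FlexHub} + p_{IronWorks} = 0 ⇒ p_{FlexHub} = 27 + (1/6)p_{IronWorks}.
The game is symmetric, so in equilibrium p_{IronWorks} = p_{FlexHub}: the reaction function gives (5/6)p_{FlexHub} = 27, hence p_{FlexHub} = 32.4.
q_{FlexHub} = 114 − 3·32.4 + 32.4 = 49.2.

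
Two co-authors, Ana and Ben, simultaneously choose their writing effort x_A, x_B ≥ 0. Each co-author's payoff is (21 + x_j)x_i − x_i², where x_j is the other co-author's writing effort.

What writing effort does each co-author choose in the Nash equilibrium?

Ana's payoff is (21 + x_B)x_A − x_A².
∂π/∂x_A = 21 + x_B − 2x_A = 0, so x_A = 10.5 + 0.5x_B.
The game is symmetric, so in equilibrium x_B = x_A: the reaction function gives 0.5x_A = 10.5, hence x_A = 21.

21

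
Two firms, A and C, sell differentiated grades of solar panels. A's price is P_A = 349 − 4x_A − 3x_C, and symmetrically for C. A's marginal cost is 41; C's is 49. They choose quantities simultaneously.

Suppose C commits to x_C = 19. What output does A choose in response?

31.375

Firm A's profit: π = x_A(349 − 4x_A − 3x_C) − 41x_A.
∂π/∂x_A = 308 − 8x_A − 3x_C = 0 ⇒ x_A = 38.5 − 0.375x_C.
At x_C = 19: x_A = 38.5 − 0.375·19 = 31.375.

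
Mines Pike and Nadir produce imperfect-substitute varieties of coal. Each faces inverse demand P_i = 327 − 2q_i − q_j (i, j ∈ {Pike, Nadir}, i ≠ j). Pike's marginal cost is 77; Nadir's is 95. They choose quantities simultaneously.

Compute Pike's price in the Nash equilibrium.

Mine Pike's profit: π = q_{Pike}(327 − 2q_{Pike} − q_{Nadir}) − 77q_{Pike}.
∂π/∂q_{Pike} = 250 − 4q_{Pike} − q_{Nadir} = 0 ⇒ q_{Pike} = 62.5 − 0.25q_{Nadir}.
Similarly q_{Nadir} = 58 − 0.25q_{Pike}.
Solving the two reaction functions simultaneously: (1 − (−0.25)(−0.25))q_{Pike} = 62.5 − 0.25·58, so 0.9375q_{Pike} = 48 and q_{Pike} = 51.2.
Then q_{Nadir} = 58 − 0.25·51.2 = 45.2.
P_{Pike} = 327 − 2·51.2 − 45.2 = 179.4.

179.4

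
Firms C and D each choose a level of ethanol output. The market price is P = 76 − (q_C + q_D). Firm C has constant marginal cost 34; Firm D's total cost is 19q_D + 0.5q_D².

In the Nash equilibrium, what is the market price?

Firm C's profit: π = q_C(76 − (q_C + q_D)) − 34q_C.
∂π/∂q_C = 42 − 2q_C − q_D = 0, so q_C = 21 − 0.5q_D.
For D: ∂π/∂q_D = 57 − 3q_D − q_C = 0 ⇒ q_D = 19 − (1/3)q_C.
Plugging q_D into C's best response: q_C = 21 − 0.5(19 − (1/3)q_C) ⇒ (5/6)q_C = 11.5, so q_C = 13.8.
Then q_D = 19 − (1/3)·13.8 = 14.4.
Equilibrium price: P = 76 − 28.2 = 47.8.

47.8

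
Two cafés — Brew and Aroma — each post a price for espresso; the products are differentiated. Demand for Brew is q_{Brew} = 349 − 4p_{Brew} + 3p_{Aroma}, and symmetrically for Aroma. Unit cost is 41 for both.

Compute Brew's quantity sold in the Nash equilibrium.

246.4

Brew's profit: π = (p_{Brew} − 41)(349 − 4p_{Brew} + 3p_{Aroma}).
∂π/∂p_{Brew} = 513 − 8p_{Brew} + 3p_{Aroma} = 0 ⇒ p_{Brew} = 64.125 + 0.375p_{Aroma}.
Setting p_{Brew} = p_{Aroma} in the reaction function: p_{Brew} = 64.125 + 0.375p_{Brew}, so p_{Brew} = 64.125 / 0.625 = 102.6.
q_{Brew} = 349 − 4·102.6 + 3·102.6 = 246.4.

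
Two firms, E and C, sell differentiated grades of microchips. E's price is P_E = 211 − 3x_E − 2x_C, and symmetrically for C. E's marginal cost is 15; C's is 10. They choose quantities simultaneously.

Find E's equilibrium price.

Firm E's profit: π = x_E(211 − 3x_E − 2x_C) − 15x_E.
∂π/∂x_E = 196 − 6x_E − 2x_C = 0 ⇒ x_E = 98/3 − (1/3)x_C.
Similarly x_C = 33.5 − (1/3)x_E.
Substituting the second reaction function into the first: x_E = 98/3 − (1/3)(33.5 − (1/3)x_E), which gives (8/9)x_E = 21.5 ⇒ x_E = 24.1875.
Then x_C = 33.5 − (1/3)·24.1875 = 25.4375.
P_E = 211 − 3·24.1875 − 2·25.4375 = 87.5625.

87.5625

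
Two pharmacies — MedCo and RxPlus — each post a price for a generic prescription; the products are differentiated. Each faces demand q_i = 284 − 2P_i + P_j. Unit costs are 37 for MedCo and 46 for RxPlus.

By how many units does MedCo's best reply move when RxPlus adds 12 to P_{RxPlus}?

MedCo's profit: π = (P_{MedCo} − 37)(284 − 2P_{MedCo} + P_{RxPlus}).
∂π/∂P_{MedCo} = 358 − 4P_{MedCo} + P_{RxPlus} = 0 ⇒ P_{MedCo} = 89.5 + 0.25P_{RxPlus}.
The reaction-function slope is 0.25, so a 12-unit rise in P_{RxPlus} moves P_{MedCo} by 0.25 × 12 = 3. MedCo's best response rises — the actions are strategic complements.

3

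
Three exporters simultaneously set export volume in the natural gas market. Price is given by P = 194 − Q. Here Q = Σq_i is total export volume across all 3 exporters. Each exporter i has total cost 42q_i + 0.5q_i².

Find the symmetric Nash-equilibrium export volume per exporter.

A representative exporter's profit is π_i = q_i(194 − Q) − 42q_i − 0.5q_i², with Q = q_i + Σ_{j≠i} q_j.
First-order condition: 152 − 3q_i − Σ_{j≠i} q_j = 0.
Imposing symmetry (q_j = q for all j) turns Σ_{j≠i} q_j into 2q, so 152 = 5q and q = 30.4.

30.4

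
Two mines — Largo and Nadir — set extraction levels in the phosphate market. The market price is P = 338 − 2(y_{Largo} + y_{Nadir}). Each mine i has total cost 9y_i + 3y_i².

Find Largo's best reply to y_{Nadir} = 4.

32.1

Mine Largo's profit: π = y_{Largo}(338 − 2(y_{Largo} + y_{Nadir})) − 9y_{Largo} − 3y_{Largo}².
∂π/∂y_{Largo} = 329 − 10y_{Largo} − 2y_{Nadir} = 0, so y_{Largo} = 32.9 − 0.2y_{Nadir}.
At y_{Nadir} = 4: y_{Largo} = 32.9 − 0.2·4 = 32.1.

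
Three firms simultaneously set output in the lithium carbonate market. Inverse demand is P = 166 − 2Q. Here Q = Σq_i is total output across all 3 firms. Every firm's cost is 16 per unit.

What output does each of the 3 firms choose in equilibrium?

A representative firm's profit is π_i = q_i(166 − 2Q) − 16q_i, with Q = q_i + Σ_{j≠i} q_j.
First-order condition: 150 − 4q_i − 2Σ_{j≠i} q_j = 0.
Imposing symmetry (q_j = q for all j) turns Σ_{j≠i} q_j into 2q, so 150 = 8q and q = 18.75.

18.75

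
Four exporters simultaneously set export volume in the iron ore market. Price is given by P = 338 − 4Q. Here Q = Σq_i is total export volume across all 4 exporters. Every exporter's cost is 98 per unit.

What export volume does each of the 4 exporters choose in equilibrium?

A representative exporter's profit is π_i = q_i(338 − 4Q) − 98q_i, with Q = q_i + Σ_{j≠i} q_j.
First-order condition: 240 − 8q_i − 4Σ_{j≠i} q_j = 0.
With identical exporters, set every q_j = q: then 240 − 8q − 12q = 0, i.e. q = 240/20 = 12.

12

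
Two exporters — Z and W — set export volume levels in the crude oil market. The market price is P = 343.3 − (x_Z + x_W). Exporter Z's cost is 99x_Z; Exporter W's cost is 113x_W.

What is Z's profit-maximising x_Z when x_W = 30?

107.15

Exporter Z's profit: π = x_Z(343.3 − (x_Z + x_W)) − 99x_Z.
∂π/∂x_Z = 244.3 − 2x_Z − x_W = 0, so x_Z = 122.15 − 0.5x_W.
At x_W = 30: x_Z = 122.15 − 0.5·30 = 107.15.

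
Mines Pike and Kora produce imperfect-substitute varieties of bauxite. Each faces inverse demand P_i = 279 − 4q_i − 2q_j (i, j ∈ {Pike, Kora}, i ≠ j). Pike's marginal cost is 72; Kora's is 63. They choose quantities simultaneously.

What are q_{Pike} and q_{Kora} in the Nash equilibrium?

Mine Pike's profit: π = q_{Pike}(279 − 4q_{Pike} − 2q_{Kora}) − 72q_{Pike}.
∂π/∂q_{Pike} = 207 − 8q_{Pike} − 2q_{Kora} = 0 ⇒ q_{Pike} = 25.875 − 0.25q_{Kora}.
Similarly q_{Kora} = 27 − 0.25q_{Pike}.
Plugging q_{Kora} into Pike's best response: q_{Pike} = 25.875 − 0.25(27 − 0.25q_{Pike}) ⇒ 0.9375q_{Pike} = 19.125, so q_{Pike} = 20.4.
Then q_{Kora} = 27 − 0.25·20.4 = 21.9.

20.4, 21.9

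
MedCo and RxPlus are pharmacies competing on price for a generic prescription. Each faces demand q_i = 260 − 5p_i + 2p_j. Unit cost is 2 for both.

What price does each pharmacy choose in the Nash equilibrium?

33.75

MedCo's profit: π = (p_{MedCo} − 2)(260 − 5p_{MedCo} + 2p_{RxPlus}).
∂π/∂p_{MedCo} = 270 − 10p_{MedCo} + 2p_{RxPlus} = 0 ⇒ p_{MedCo} = 27 + 0.2p_{RxPlus}.
By symmetry p_{RxPlus} = p_{MedCo}; substituting into the reaction function, 0.8p_{MedCo} = 27 and p_{MedCo} = 33.75.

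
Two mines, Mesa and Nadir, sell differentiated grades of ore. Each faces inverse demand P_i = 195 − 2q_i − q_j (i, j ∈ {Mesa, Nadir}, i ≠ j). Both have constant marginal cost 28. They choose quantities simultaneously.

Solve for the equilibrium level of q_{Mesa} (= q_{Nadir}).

33.4

Mine Mesa's profit: π = q_{Mesa}(195 − 2q_{Mesa} − q_{Nadir}) − 28q_{Mesa}.
∂π/∂q_{Mesa} = 167 − 4q_{Mesa} − q_{Nadir} = 0 ⇒ q_{Mesa} = 41.75 − 0.25q_{Nadir}.
The game is symmetric, so in equilibrium q_{Nadir} = q_{Mesa}: the reaction function gives 1.25q_{Mesa} = 41.75, hence q_{Mesa} = 33.4.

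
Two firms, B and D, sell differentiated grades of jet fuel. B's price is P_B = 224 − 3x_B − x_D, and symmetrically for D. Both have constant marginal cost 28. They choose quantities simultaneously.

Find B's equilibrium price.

Firm B's profit: π = x_B(224 − 3x_B − x_D) − 28x_B.
∂π/∂x_B = 196 − 6x_B − x_D = 0 ⇒ x_B = 98/3 − (1/6)x_D.
By symmetry x_D = x_B; substituting into the reaction function, (7/6)x_B = 98/3 and x_B = 28.
P_B = 224 − 3·28 − 28 = 112.

112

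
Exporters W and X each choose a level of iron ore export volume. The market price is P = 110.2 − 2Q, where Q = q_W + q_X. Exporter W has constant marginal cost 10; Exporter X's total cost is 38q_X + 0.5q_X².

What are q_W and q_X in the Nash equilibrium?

22.2875, 5.525

Exporter W's profit: π = q_W(110.2 − 2(q_W + q_X)) − 10q_W.
∂π/∂q_W = 100.2 − 4q_W − 2q_X = 0, so q_W = 25.05 − 0.5q_X.
For X: ∂π/∂q_X = 72.2 − 5q_X − 2q_W = 0 ⇒ q_X = 14.44 − 0.4q_W.
Substituting the second reaction function into the first: q_W = 25.05 − 0.5(14.44 − 0.4q_W), which gives 0.8q_W = 17.83 ⇒ q_W = 22.2875.
Then q_X = 14.44 − 0.4·22.2875 = 5.525.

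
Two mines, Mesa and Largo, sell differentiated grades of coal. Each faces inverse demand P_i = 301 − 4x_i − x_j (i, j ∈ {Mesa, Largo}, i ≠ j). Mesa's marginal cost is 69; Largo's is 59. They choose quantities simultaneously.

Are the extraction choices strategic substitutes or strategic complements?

strategic substitutes

Mine Mesa's profit: π = x_{Mesa}(301 − 4x_{Mesa} − x_{Largo}) − 69x_{Mesa}.
∂π/∂x_{Mesa} = 232 − 8x_{Mesa} − x_{Largo} = 0 ⇒ x_{Mesa} = 29 − 0.125x_{Largo}.
The best-response slope dx_{Mesa}/dx_{Largo} = −0.125 < 0: the reaction function is downward-sloping, so the choices are strategic substitutes.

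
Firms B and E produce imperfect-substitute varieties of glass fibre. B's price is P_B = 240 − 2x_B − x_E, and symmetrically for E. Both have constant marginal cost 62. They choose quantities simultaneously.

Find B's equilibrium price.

133.2

Firm B's profit: π = x_B(240 − 2x_B − x_E) − 62x_B.
∂π/∂x_B = 178 − 4x_B − x_E = 0 ⇒ x_B = 44.5 − 0.25x_E.
By symmetry x_E = x_B; substituting into the reaction function, 1.25x_B = 44.5 and x_B = 35.6.
P_B = 240 − 2·35.6 − 35.6 = 133.2.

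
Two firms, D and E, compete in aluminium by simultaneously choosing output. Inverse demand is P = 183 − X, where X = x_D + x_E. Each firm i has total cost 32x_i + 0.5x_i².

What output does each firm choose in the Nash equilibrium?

Firm D's profit: π = x_D(183 − (x_D + x_E)) − 32x_D − 0.5x_D².
∂π/∂x_D = 151 − 3x_D − x_E = 0, so x_D = 151/3 − (1/3)x_E.
Setting x_D = x_E in the reaction function: x_D = 151/3 − (1/3)x_D, so x_D = (151/3) / (4/3) = 37.75.

37.75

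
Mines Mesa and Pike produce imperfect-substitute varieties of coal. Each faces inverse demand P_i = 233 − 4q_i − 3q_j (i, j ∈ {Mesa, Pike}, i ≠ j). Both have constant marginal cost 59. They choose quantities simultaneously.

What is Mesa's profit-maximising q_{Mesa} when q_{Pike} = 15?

16.125

Mine Mesa's profit: π = q_{Mesa}(233 − 4q_{Mesa} − 3q_{Pike}) − 59q_{Mesa}.
∂π/∂q_{Mesa} = 174 − 8q_{Mesa} − 3q_{Pike} = 0 ⇒ q_{Mesa} = 21.75 − 0.375q_{Pike}.
At q_{Pike} = 15: q_{Mesa} = 21.75 − 0.375·15 = 16.125.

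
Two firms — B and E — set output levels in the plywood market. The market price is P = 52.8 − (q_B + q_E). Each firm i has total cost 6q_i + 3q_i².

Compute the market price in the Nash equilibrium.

42.4

Firm B's profit: π = q_B(52.8 − (q_B + q_E)) − 6q_B − 3q_B².
∂π/∂q_B = 46.8 − 8q_B − q_E = 0, so q_B = 5.85 − 0.125q_E.
The game is symmetric, so in equilibrium q_E = q_B: the reaction function gives 1.125q_B = 5.85, hence q_B = 5.2.
Equilibrium price: P = 52.8 − 10.4 = 42.4.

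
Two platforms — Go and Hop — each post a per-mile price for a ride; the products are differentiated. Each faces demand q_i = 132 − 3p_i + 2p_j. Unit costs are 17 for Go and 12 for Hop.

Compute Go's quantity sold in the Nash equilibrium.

83.4375

Go's profit: π = (p_{Go} − 17)(132 − 3p_{Go} + 2p_{Hop}).
∂π/∂p_{Go} = 183 − 6p_{Go} + 2p_{Hop} = 0 ⇒ p_{Go} = 30.5 + (1/3)p_{Hop}.
Similarly p_{Hop} = 28 + (1/3)p_{Go}.
Substituting the second reaction function into the first: p_{Go} = 30.5 + (1/3)(28 + (1/3)p_{Go}), which gives (8/9)p_{Go} = 239/6 ⇒ p_{Go} = 44.8125.
Then p_{Hop} = 28 + (1/3)·44.8125 = 42.9375.
q_{Go} = 132 − 3·44.8125 + 2·42.9375 = 83.4375.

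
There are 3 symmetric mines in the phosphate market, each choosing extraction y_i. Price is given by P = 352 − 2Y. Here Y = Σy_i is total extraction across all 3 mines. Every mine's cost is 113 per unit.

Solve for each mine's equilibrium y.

A representative mine's profit is π_i = y_i(352 − 2Y) − 113y_i, with Y = y_i + Σ_{j≠i} y_j.
First-order condition: 239 − 4y_i − 2Σ_{j≠i} y_j = 0.
Imposing symmetry (y_j = y for all j) turns Σ_{j≠i} y_j into 2y, so 239 = 8y and y = 29.875.

29.875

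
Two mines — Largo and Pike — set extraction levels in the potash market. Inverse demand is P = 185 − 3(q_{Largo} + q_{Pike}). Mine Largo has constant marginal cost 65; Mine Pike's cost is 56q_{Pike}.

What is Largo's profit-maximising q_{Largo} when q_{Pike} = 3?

18.5

Mine Largo's profit: π = q_{Largo}(185 − 3(q_{Largo} + q_{Pike})) − 65q_{Largo}.
∂π/∂q_{Largo} = 120 − 6q_{Largo} − 3q_{Pike} = 0, so q_{Largo} = 20 − 0.5q_{Pike}.
At q_{Pike} = 3: q_{Largo} = 20 − 0.5·3 = 18.5.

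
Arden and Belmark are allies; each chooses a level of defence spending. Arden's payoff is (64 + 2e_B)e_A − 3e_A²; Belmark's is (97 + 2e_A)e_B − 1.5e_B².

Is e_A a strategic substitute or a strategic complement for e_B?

Expanding Arden's payoff: 64e_A + 2e_Be_A − 3e_A².
∂π/∂e_A = 64 + 2e_B − 6e_A = 0, so e_A = 32/3 + (1/3)e_B.
The best-response slope de_A/de_B = 1/3 > 0: the reaction function is upward-sloping, so the choices are strategic complements.

strategic complements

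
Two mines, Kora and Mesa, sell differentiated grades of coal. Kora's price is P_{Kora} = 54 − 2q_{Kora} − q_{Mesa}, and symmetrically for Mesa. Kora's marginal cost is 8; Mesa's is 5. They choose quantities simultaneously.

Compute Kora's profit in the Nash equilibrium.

Mine Kora's profit: π = q_{Kora}(54 − 2q_{Kora} − q_{Mesa}) − 8q_{Kora}.
∂π/∂q_{Kora} = 46 − 4q_{Kora} − q_{Mesa} = 0 ⇒ q_{Kora} = 11.5 − 0.25q_{Mesa}.
Similarly q_{Mesa} = 12.25 − 0.25q_{Kora}.
Plugging q_{Mesa} into Kora's best response: q_{Kora} = 11.5 − 0.25(12.25 − 0.25q_{Kora}) ⇒ 0.9375q_{Kora} = 8.4375, so q_{Kora} = 9.
Then q_{Mesa} = 12.25 − 0.25·9 = 10.
P_{Kora} = 54 − 2·9 − 10 = 26.
Profit = (26 − 8)·9 = 162.

162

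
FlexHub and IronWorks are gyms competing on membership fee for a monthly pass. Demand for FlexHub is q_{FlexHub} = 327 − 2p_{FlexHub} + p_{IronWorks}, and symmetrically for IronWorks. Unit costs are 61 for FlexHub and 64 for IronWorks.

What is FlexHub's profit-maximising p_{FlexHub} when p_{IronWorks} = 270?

FlexHub's profit: π = (p_{FlexHub} − 61)(327 − 2p_{FlexHub} + p_{IronWorks}).
∂π/∂p_{FlexHub} = 449 − 4p_{FlexHub} + p_{IronWorks} = 0 ⇒ p_{FlexHub} = 112.25 + 0.25p_{IronWorks}.
At p_{IronWorks} = 270: p_{FlexHub} = 112.25 + 0.25·270 = 179.75.

179.75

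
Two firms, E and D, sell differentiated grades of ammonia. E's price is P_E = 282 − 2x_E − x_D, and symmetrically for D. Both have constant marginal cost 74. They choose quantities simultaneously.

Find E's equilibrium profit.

Firm E's profit: π = x_E(282 − 2x_E − x_D) − 74x_E.
∂π/∂x_E = 208 − 4x_E − x_D = 0 ⇒ x_E = 52 − 0.25x_D.
The game is symmetric, so in equilibrium x_D = x_E: the reaction function gives 1.25x_E = 52, hence x_E = 41.6.
P_E = 282 − 2·41.6 − 41.6 = 157.2.
Profit = (157.2 − 74)·41.6 = 3461.12.

3461.12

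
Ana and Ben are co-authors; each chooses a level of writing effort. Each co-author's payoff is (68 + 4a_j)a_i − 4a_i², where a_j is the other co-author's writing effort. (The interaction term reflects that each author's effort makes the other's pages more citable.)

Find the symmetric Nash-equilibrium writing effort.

17

Ana's payoff is (68 + 4a_B)a_A − 4a_A².
∂π/∂a_A = 68 + 4a_B − 8a_A = 0, so a_A = 8.5 + 0.5a_B.
Setting a_A = a_B in the reaction function: a_A = 8.5 + 0.5a_A, so a_A = 8.5 / 0.5 = 17.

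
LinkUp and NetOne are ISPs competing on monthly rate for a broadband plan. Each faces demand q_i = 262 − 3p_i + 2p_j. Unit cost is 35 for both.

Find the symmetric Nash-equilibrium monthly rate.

91.75

LinkUp's profit: π = (p_{LinkUp} − 35)(262 − 3p_{LinkUp} + 2p_{NetOne}).
∂π/∂p_{LinkUp} = 367 − 6p_{LinkUp} + 2p_{NetOne} = 0 ⇒ p_{LinkUp} = 367/6 + (1/3)p_{NetOne}.
The game is symmetric, so in equilibrium p_{NetOne} = p_{LinkUp}: the reaction function gives (2/3)p_{LinkUp} = 367/6, hence p_{LinkUp} = 91.75.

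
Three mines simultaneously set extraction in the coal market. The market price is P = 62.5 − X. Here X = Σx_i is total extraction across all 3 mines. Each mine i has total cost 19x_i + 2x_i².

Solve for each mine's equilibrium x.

5.4375

A representative mine's profit is π_i = x_i(62.5 − X) − 19x_i − 2x_i², with X = x_i + Σ_{j≠i} x_j.
First-order condition: 43.5 − 6x_i − Σ_{j≠i} x_j = 0.
In a symmetric equilibrium every mine chooses the same x, so Σ_{j≠i} x_j = 2x. The condition becomes 43.5 − 8x = 0, giving x = 43.5/8 = 5.4375.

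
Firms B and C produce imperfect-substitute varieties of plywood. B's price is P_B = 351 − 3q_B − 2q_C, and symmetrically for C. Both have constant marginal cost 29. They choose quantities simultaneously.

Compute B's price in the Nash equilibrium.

149.75

Firm B's profit: π = q_B(351 − 3q_B − 2q_C) − 29q_B.
∂π/∂q_B = 322 − 6q_B − 2q_C = 0 ⇒ q_B = 161/3 − (1/3)q_C.
By symmetry q_C = q_B; substituting into the reaction function, (4/3)q_B = 161/3 and q_B = 40.25.
P_B = 351 − 3·40.25 − 2·40.25 = 149.75.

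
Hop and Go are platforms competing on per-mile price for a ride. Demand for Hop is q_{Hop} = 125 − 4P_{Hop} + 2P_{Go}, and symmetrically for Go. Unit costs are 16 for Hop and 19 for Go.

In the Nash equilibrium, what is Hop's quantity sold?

63.6

Hop's profit: π = (P_{Hop} − 16)(125 − 4P_{Hop} + 2P_{Go}).
∂π/∂P_{Hop} = 189 − 8P_{Hop} + 2P_{Go} = 0 ⇒ P_{Hop} = 23.625 + 0.25P_{Go}.
Similarly P_{Go} = 25.125 + 0.25P_{Hop}.
Plugging P_{Go} into Hop's best response: P_{Hop} = 23.625 + 0.25(25.125 + 0.25P_{Hop}) ⇒ 0.9375P_{Hop} = 957/32, so P_{Hop} = 31.9.
Then P_{Go} = 25.125 + 0.25·31.9 = 33.1.
q_{Hop} = 125 − 4·31.9 + 2·33.1 = 63.6.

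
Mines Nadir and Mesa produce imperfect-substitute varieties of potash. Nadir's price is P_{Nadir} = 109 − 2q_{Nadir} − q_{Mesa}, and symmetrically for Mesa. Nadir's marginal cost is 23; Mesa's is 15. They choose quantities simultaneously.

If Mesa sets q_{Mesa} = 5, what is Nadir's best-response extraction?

Mine Nadir's profit: π = q_{Nadir}(109 − 2q_{Nadir} − q_{Mesa}) − 23q_{Nadir}.
∂π/∂q_{Nadir} = 86 − 4q_{Nadir} − q_{Mesa} = 0 ⇒ q_{Nadir} = 21.5 − 0.25q_{Mesa}.
At q_{Mesa} = 5: q_{Nadir} = 21.5 − 0.25·5 = 20.25.

20.25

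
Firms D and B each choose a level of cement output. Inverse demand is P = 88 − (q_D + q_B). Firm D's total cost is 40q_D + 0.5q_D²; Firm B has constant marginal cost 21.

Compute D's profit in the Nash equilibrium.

Firm D's profit: π = q_D(88 − (q_D + q_B)) − 40q_D − 0.5q_D².
∂π/∂q_D = 48 − 3q_D − q_B = 0, so q_D = 16 − (1/3)q_B.
For B: ∂π/∂q_B = 67 − 2q_B − q_D = 0 ⇒ q_B = 33.5 − 0.5q_D.
Solving the two reaction functions simultaneously: (1 − (−1/3)(−0.5))q_D = 16 − (1/3)·33.5, so (5/6)q_D = 29/6 and q_D = 5.8.
Then q_B = 33.5 − 0.5·5.8 = 30.6.
Price P = 88 − 36.4 = 51.6.
D's profit: (51.6 − 40)·5.8 − 0.5(5.8)² = 50.46.

50.46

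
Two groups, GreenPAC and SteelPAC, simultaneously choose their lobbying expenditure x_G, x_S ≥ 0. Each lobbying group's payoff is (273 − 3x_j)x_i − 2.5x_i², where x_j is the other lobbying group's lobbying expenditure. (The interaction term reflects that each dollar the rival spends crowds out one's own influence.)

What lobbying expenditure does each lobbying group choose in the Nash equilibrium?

GreenPAC's payoff is (273 − 3x_S)x_G − 2.5x_G².
∂π/∂x_G = 273 − 3x_S − 5x_G = 0, so x_G = 54.6 − 0.6x_S.
The game is symmetric, so in equilibrium x_S = x_G: the reaction function gives 1.6x_G = 54.6, hence x_G = 34.125.

34.125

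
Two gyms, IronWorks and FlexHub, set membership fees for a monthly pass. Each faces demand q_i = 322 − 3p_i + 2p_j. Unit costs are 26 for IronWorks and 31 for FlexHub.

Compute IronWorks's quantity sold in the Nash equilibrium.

224.8125

IronWorks's profit: π = (p_{IronWorks} − 26)(322 − 3p_{IronWorks} + 2p_{FlexHub}).
∂π/∂p_{IronWorks} = 400 − 6p_{IronWorks} + 2p_{FlexHub} = 0 ⇒ p_{IronWorks} = 200/3 + (1/3)p_{FlexHub}.
Similarly p_{FlexHub} = 415/6 + (1/3)p_{IronWorks}.
Solving the two reaction functions simultaneously: (1 − (1/3)(1/3))p_{IronWorks} = 200/3 + (1/3)·(415/6), so (8/9)p_{IronWorks} = 1615/18 and p_{IronWorks} = 100.9375.
Then p_{FlexHub} = 415/6 + (1/3)·100.9375 = 102.8125.
q_{IronWorks} = 322 − 3·100.9375 + 2·102.8125 = 224.8125.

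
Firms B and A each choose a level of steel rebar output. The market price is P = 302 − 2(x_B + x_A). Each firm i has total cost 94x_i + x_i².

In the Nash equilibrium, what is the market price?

Firm B's profit: π = x_B(302 − 2(x_B + x_A)) − 94x_B − x_B².
∂π/∂x_B = 208 − 6x_B − 2x_A = 0, so x_B = 104/3 − (1/3)x_A.
The game is symmetric, so in equilibrium x_A = x_B: the reaction function gives (4/3)x_B = 104/3, hence x_B = 26.
Equilibrium price: P = 302 − 2·52 = 198.

198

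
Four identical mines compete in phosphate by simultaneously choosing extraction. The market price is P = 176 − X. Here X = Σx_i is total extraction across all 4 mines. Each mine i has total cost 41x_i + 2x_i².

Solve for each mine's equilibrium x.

A representative mine's profit is π_i = x_i(176 − X) − 41x_i − 2x_i², with X = x_i + Σ_{j≠i} x_j.
First-order condition: 135 − 6x_i − Σ_{j≠i} x_j = 0.
Imposing symmetry (x_j = x for all j) turns Σ_{j≠i} x_j into 3x, so 135 = 9x and x = 15.

15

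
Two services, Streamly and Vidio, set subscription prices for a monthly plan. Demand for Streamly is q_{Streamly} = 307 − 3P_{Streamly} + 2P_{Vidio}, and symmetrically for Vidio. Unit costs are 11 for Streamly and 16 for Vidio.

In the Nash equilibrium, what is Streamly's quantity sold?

224.8125

Streamly's profit: π = (P_{Streamly} − 11)(307 − 3P_{Streamly} + 2P_{Vidio}).
∂π/∂P_{Streamly} = 340 − 6P_{Streamly} + 2P_{Vidio} = 0 ⇒ P_{Streamly} = 170/3 + (1/3)P_{Vidio}.
Similarly P_{Vidio} = 355/6 + (1/3)P_{Streamly}.
Plugging P_{Vidio} into Streamly's best response: P_{Streamly} = 170/3 + (1/3)(355/6 + (1/3)P_{Streamly}) ⇒ (8/9)P_{Streamly} = 1375/18, so P_{Streamly} = 85.9375.
Then P_{Vidio} = 355/6 + (1/3)·85.9375 = 87.8125.
q_{Streamly} = 307 − 3·85.9375 + 2·87.8125 = 224.8125.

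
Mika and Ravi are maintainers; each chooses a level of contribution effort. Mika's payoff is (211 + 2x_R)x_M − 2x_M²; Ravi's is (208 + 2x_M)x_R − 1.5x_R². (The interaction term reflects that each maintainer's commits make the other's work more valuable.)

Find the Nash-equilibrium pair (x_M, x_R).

Expanding Mika's payoff: 211x_M + 2x_Rx_M − 2x_M².
∂π/∂x_M = 211 + 2x_R − 4x_M = 0, so x_M = 52.75 + 0.5x_R.
Likewise for Ravi: x_R = 208/3 + (2/3)x_M.
Solving the two reaction functions simultaneously: (1 − (0.5)(2/3))x_M = 52.75 + 0.5·(208/3), so (2/3)x_M = 1049/12 and x_M = 131.125.
Then x_R = 208/3 + (2/3)·131.125 = 156.75.

131.125, 156.75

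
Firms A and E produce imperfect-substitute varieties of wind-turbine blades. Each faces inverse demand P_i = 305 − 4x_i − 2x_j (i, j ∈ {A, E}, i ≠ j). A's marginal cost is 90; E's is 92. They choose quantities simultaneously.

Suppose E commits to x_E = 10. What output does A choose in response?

Firm A's profit: π = x_A(305 − 4x_A − 2x_E) − 90x_A.
∂π/∂x_A = 215 − 8x_A − 2x_E = 0 ⇒ x_A = 26.875 − 0.25x_E.
At x_E = 10: x_A = 26.875 − 0.25·10 = 24.375.

24.375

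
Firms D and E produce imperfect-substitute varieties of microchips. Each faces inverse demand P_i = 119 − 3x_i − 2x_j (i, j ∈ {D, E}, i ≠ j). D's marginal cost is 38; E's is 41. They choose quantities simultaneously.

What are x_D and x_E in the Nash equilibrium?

10.3125, 9.5625

Firm D's profit: π = x_D(119 − 3x_D − 2x_E) − 38x_D.
∂π/∂x_D = 81 − 6x_D − 2x_E = 0 ⇒ x_D = 13.5 − (1/3)x_E.
Similarly x_E = 13 − (1/3)x_D.
Solving the two reaction functions simultaneously: (1 − (−1/3)(−1/3))x_D = 13.5 − (1/3)·13, so (8/9)x_D = 55/6 and x_D = 10.3125.
Then x_E = 13 − (1/3)·10.3125 = 9.5625.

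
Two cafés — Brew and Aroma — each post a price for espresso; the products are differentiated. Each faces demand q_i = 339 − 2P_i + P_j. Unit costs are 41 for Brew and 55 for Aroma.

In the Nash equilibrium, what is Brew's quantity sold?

Brew's profit: π = (P_{Brew} − 41)(339 − 2P_{Brew} + P_{Aroma}).
∂π/∂P_{Brew} = 421 − 4P_{Brew} + P_{Aroma} = 0 ⇒ P_{Brew} = 105.25 + 0.25P_{Aroma}.
Similarly P_{Aroma} = 112.25 + 0.25P_{Brew}.
Substituting the second reaction function into the first: P_{Brew} = 105.25 + 0.25(112.25 + 0.25P_{Brew}), which gives 0.9375P_{Brew} = 133.3125 ⇒ P_{Brew} = 142.2.
Then P_{Aroma} = 112.25 + 0.25·142.2 = 147.8.
q_{Brew} = 339 − 2·142.2 + 147.8 = 202.4.

202.4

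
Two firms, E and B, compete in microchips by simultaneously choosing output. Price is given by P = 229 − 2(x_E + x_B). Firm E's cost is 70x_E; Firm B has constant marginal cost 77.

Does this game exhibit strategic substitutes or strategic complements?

Firm E's profit: π = x_E(229 − 2(x_E + x_B)) − 70x_E.
∂π/∂x_E = 159 − 4x_E − 2x_B = 0, so x_E = 39.75 − 0.5x_B.
The best-response slope dx_E/dx_B = −0.5 < 0: the reaction function is downward-sloping, so the choices are strategic substitutes.

strategic substitutes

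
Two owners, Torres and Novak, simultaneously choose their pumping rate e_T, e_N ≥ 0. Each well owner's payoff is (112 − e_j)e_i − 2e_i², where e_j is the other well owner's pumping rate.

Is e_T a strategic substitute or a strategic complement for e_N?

strategic substitutes

Torres's payoff is (112 − e_N)e_T − 2e_T².
∂π/∂e_T = 112 − e_N − 4e_T = 0, so e_T = 28 − 0.25e_N.
The best-response slope de_T/de_N = −0.25 < 0: the reaction function is downward-sloping, so the choices are strategic substitutes.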